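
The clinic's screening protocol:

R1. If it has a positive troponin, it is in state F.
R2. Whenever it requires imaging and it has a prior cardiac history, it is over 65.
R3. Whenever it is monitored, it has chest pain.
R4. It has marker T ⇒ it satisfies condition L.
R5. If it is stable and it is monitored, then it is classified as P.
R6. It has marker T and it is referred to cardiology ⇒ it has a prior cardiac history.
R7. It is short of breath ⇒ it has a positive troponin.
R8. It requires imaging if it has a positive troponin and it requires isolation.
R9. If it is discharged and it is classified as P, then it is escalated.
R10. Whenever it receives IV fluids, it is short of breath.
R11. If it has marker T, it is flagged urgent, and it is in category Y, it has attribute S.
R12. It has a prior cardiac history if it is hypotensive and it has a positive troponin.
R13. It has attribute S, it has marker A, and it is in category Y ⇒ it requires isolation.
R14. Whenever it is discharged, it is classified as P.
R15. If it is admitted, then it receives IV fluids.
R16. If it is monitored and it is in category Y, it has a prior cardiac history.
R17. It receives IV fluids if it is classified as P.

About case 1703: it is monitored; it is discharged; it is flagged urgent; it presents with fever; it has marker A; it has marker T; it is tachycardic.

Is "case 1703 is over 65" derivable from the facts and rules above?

No

Forward chaining from the given facts derives: has chest pain, satisfies condition L, is classified as P, receives IV fluids, is escalated, is short of breath, has a positive troponin, is in state F.
The only rule concluding "it is over 65" is R2, which needs "it requires imaging"; that is never established.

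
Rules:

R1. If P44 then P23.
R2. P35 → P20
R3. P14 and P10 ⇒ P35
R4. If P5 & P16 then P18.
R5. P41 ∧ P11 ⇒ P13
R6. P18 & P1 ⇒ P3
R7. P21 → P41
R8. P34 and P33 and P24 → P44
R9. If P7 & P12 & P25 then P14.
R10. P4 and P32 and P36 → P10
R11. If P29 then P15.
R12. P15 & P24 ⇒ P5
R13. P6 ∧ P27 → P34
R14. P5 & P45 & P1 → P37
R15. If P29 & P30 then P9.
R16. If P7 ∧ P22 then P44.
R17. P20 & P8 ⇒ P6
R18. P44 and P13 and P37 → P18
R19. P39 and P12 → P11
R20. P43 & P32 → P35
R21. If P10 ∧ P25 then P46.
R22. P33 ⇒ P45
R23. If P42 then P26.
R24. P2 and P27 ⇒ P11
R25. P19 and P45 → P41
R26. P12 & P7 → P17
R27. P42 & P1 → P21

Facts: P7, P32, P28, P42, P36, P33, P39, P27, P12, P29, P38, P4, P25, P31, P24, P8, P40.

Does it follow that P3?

Forward chaining from the given facts derives: P14, P10, P15, P5, P11, P46, P45, P26, P17, P35, P20, P6, P34, P44, P23.
The only rule concluding P3 is R6, which needs P18; that is never established.

No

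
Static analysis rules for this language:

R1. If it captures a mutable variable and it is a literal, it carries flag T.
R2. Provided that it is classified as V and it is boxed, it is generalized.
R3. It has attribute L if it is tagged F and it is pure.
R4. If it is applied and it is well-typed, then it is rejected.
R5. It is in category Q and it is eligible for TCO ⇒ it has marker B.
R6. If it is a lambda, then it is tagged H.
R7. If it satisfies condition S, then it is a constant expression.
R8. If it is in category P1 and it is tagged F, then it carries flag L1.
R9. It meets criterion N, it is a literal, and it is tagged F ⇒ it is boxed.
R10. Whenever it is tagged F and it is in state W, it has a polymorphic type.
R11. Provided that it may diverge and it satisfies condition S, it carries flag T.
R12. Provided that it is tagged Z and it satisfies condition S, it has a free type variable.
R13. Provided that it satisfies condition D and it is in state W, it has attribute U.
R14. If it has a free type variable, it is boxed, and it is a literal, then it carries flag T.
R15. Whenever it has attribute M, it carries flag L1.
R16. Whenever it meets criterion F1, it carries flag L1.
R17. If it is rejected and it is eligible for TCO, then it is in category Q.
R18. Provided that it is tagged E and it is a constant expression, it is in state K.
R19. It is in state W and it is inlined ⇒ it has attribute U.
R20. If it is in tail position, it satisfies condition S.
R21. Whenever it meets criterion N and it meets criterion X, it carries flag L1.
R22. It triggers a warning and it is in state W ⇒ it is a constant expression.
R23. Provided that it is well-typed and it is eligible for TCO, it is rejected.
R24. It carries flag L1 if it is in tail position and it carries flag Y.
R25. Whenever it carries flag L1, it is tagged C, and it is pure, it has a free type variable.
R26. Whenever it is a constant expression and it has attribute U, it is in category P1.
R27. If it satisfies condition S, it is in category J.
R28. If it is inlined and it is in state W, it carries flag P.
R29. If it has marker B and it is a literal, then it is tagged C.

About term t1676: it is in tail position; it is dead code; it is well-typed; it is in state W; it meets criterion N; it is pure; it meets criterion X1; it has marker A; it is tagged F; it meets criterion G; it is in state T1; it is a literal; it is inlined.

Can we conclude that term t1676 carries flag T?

Forward chaining from the given facts derives: has attribute L, is boxed, has a polymorphic type, has attribute U, satisfies condition S, is in category J, carries flag P, is a constant expression, is in category P1, carries flag L1.
Rules concluding "it carries flag T": R1 needs "it captures a mutable variable"; R11 needs "it may diverge"; R14 needs "it has a free type variable" — none of these are established.

No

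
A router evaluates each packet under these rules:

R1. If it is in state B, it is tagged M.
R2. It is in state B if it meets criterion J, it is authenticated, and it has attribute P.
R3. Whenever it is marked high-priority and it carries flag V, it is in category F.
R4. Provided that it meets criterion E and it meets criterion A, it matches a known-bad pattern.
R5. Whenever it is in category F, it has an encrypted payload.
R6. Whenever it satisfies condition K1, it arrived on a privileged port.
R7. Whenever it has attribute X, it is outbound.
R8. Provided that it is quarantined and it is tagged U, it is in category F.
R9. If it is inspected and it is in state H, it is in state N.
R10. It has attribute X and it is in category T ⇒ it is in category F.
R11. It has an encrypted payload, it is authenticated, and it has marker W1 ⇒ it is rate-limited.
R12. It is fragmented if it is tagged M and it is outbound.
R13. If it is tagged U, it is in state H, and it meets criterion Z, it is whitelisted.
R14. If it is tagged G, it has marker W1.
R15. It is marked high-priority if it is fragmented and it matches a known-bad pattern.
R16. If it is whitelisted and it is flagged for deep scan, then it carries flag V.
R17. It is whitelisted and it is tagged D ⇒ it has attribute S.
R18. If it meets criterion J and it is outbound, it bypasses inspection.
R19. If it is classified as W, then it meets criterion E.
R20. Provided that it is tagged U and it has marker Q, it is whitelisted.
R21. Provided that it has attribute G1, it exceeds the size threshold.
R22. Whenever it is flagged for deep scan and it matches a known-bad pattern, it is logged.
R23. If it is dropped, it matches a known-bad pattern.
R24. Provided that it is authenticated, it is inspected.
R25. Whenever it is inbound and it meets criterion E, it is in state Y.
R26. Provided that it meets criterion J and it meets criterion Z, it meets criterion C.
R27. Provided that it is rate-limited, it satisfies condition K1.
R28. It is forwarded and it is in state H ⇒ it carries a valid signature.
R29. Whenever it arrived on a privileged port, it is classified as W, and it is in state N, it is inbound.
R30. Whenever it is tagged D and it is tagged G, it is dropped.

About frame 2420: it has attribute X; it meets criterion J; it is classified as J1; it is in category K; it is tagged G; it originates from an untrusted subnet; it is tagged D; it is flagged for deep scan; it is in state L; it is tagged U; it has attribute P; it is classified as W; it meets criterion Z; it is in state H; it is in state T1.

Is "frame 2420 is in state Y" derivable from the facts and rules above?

No

Forward chaining from the given facts derives: is outbound, is whitelisted, has marker W1, carries flag V, has attribute S, bypasses inspection, meets criterion E, meets criterion C, is dropped, matches a known-bad pattern, is logged.
The only rule concluding "it is in state Y" is R25, which needs "it is inbound"; that is never established.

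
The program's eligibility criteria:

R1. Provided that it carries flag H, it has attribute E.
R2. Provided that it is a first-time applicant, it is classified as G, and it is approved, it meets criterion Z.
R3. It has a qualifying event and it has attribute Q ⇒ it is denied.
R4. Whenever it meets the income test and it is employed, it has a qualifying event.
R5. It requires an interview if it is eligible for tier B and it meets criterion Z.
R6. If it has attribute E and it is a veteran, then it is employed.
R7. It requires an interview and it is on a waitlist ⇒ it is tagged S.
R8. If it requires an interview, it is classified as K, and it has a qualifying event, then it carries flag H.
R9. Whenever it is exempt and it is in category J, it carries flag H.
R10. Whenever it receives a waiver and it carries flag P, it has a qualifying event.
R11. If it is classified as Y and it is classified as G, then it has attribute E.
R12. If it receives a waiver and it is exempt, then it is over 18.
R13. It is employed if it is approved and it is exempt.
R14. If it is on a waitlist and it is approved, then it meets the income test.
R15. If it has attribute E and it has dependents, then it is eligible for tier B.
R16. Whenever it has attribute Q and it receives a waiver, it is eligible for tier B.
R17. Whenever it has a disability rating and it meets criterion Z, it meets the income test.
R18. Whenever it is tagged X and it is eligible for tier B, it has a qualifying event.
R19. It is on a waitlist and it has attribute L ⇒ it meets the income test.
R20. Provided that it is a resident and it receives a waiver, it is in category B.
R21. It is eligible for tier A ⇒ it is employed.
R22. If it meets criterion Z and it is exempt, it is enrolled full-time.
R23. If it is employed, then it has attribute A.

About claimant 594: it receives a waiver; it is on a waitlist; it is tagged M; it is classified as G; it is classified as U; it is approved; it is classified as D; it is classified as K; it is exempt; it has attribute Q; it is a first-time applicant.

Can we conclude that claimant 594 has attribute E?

By R2 (it is a first-time applicant, it is classified as G, it is approved): it meets criterion Z.
By R13 (it is approved, it is exempt): it is employed.
By R14 (it is on a waitlist, it is approved): it meets the income test.
By R16 (it has attribute Q, it receives a waiver): it is eligible for tier B.
By R4 (it meets the income test, it is employed): it has a qualifying event.
By R5 (it is eligible for tier B, it meets criterion Z): it requires an interview.
By R8 (it requires an interview, it is classified as K, it has a qualifying event): it carries flag H.
By R1 (it carries flag H): it has attribute E.

Yes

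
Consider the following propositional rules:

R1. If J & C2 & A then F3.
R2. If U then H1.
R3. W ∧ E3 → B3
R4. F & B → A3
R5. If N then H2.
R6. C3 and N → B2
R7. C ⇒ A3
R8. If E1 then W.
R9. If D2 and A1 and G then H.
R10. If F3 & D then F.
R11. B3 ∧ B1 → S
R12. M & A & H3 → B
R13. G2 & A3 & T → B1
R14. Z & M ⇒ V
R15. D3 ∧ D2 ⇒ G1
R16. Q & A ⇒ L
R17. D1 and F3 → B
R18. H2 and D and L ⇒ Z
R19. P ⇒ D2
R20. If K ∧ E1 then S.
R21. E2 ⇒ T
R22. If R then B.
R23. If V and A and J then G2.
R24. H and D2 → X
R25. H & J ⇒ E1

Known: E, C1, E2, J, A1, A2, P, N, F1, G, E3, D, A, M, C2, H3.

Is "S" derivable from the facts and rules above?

Forward chaining from the given facts derives: F3, H2, F, B, D2, T, A3, H, X, E1, W, B3.
Rules concluding S: R11 needs B1; R20 needs K — none of these are established.

No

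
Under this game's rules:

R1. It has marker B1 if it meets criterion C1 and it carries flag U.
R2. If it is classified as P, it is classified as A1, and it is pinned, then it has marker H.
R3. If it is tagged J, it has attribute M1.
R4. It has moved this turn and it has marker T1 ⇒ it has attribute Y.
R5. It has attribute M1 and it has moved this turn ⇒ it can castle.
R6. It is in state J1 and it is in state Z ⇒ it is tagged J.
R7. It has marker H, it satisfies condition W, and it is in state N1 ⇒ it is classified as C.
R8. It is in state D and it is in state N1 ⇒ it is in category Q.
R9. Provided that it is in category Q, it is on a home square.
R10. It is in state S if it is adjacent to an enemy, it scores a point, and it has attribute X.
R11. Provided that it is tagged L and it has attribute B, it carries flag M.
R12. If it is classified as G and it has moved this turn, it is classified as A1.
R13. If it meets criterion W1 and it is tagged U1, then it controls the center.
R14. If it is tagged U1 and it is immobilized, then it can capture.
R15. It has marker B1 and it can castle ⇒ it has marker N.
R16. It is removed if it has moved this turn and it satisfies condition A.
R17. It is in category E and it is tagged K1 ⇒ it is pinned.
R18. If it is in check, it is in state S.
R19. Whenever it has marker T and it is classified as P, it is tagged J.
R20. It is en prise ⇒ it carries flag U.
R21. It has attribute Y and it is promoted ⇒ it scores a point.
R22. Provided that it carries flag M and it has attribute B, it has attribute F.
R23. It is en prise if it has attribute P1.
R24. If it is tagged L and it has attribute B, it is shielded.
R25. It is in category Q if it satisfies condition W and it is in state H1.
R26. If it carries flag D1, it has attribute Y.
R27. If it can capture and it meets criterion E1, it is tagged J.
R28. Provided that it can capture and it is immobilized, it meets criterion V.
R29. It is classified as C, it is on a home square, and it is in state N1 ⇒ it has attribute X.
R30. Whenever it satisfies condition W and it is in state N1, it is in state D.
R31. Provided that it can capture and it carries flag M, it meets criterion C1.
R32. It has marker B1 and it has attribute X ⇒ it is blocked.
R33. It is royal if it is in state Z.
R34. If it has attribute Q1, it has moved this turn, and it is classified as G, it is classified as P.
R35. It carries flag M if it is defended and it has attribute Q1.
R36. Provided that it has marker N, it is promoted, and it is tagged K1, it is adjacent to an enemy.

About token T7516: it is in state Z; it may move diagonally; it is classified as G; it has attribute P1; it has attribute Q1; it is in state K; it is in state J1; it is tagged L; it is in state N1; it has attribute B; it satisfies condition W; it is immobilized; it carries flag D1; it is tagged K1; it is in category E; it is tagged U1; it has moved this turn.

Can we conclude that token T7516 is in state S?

No

Forward chaining from the given facts derives: is tagged J, carries flag M, is classified as A1, can capture, is pinned, has attribute F, is en prise, is shielded, has attribute Y, meets criterion V, is in state D, meets criterion C1, is royal, is classified as P, has marker H, has attribute M1, can castle, is classified as C, is in category Q, is on a home square, carries flag U, has attribute X, has marker B1, has marker N, is blocked.
Rules concluding "it is in state S": R10 needs "it is adjacent to an enemy"; R18 needs "it is in check" — none of these are established.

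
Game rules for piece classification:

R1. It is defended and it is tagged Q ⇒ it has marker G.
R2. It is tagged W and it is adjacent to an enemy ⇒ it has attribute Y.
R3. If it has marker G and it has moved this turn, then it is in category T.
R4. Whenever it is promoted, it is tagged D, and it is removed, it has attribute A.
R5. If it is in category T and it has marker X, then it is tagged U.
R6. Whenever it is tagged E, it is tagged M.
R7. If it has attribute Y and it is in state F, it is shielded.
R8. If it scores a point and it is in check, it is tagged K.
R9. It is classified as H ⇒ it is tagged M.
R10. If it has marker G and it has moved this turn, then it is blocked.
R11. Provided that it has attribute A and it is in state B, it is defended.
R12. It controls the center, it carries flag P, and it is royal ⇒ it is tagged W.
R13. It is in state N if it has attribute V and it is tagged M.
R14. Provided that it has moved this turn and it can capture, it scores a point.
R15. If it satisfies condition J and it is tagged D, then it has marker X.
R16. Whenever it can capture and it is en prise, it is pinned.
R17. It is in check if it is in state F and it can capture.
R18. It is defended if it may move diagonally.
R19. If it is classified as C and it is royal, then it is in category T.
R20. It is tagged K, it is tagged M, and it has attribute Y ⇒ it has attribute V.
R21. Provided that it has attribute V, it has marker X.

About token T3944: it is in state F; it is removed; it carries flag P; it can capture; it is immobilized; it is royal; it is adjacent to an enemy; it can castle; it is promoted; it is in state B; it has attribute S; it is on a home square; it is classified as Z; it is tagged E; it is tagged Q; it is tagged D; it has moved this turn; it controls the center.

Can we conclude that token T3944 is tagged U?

Yes

By R4 (it is promoted, it is tagged D, it is removed): it has attribute A.
By R6 (it is tagged E): it is tagged M.
By R11 (it has attribute A, it is in state B): it is defended.
By R12 (it controls the center, it carries flag P, it is royal): it is tagged W.
By R14 (it has moved this turn, it can capture): it scores a point.
By R17 (it is in state F, it can capture): it is in check.
By R1 (it is defended, it is tagged Q): it has marker G.
By R2 (it is tagged W, it is adjacent to an enemy): it has attribute Y.
By R3 (it has marker G, it has moved this turn): it is in category T.
By R8 (it scores a point, it is in check): it is tagged K.
By R20 (it is tagged K, it is tagged M, it has attribute Y): it has attribute V.
By R21 (it has attribute V): it has marker X.
By R5 (it is in category T, it has marker X): it is tagged U.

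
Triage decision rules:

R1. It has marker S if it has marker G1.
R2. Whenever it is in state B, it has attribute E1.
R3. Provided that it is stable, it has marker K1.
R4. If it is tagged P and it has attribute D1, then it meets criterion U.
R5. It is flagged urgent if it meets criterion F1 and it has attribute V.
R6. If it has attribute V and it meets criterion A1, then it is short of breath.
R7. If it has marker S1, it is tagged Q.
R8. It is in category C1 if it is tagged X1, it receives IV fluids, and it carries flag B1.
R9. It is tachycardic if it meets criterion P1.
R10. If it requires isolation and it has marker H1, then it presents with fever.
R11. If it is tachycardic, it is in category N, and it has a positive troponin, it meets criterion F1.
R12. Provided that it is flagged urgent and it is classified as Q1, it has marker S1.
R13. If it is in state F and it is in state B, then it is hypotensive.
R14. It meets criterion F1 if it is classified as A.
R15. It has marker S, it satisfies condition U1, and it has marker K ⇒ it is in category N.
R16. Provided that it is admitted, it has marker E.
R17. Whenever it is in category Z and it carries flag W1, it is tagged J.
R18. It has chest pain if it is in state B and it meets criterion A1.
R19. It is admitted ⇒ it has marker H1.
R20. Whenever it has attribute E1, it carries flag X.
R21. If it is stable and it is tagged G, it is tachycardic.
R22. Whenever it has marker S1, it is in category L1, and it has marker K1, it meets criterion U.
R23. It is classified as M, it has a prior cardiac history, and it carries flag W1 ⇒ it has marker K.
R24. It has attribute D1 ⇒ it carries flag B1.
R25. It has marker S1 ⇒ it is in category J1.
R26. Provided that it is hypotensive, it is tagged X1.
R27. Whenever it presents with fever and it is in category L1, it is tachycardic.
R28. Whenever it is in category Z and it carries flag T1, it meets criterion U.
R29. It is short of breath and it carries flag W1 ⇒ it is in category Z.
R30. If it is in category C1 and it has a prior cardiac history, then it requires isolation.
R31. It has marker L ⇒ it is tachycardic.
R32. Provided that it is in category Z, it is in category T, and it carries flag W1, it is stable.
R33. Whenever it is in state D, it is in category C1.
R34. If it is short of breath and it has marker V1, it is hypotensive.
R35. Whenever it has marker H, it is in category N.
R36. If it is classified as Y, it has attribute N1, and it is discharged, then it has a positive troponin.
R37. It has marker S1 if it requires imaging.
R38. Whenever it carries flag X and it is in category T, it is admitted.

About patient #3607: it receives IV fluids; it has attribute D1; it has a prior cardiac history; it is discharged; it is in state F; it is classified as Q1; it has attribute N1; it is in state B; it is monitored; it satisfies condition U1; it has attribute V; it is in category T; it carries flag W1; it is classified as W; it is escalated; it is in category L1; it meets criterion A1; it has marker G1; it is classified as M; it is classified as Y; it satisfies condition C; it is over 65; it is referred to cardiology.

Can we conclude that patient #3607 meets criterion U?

Yes

By R1 (it has marker G1): it has marker S.
By R2 (it is in state B): it has attribute E1.
By R6 (it has attribute V, it meets criterion A1): it is short of breath.
By R13 (it is in state F, it is in state B): it is hypotensive.
By R20 (it has attribute E1): it carries flag X.
By R23 (it is classified as M, it has a prior cardiac history, it carries flag W1): it has marker K.
By R24 (it has attribute D1): it carries flag B1.
By R26 (it is hypotensive): it is tagged X1.
By R29 (it is short of breath, it carries flag W1): it is in category Z.
By R32 (it is in category Z, it is in category T, it carries flag W1): it is stable.
By R36 (it is classified as Y, it has attribute N1, it is discharged): it has a positive troponin.
By R38 (it carries flag X, it is in category T): it is admitted.
By R3 (it is stable): it has marker K1.
By R8 (it is tagged X1, it receives IV fluids, it carries flag B1): it is in category C1.
By R15 (it has marker S, it satisfies condition U1, it has marker K): it is in category N.
By R19 (it is admitted): it has marker H1.
By R30 (it is in category C1, it has a prior cardiac history): it requires isolation.
By R10 (it requires isolation, it has marker H1): it presents with fever.
By R27 (it presents with fever, it is in category L1): it is tachycardic.
By R11 (it is tachycardic, it is in category N, it has a positive troponin): it meets criterion F1.
By R5 (it meets criterion F1, it has attribute V): it is flagged urgent.
By R12 (it is flagged urgent, it is classified as Q1): it has marker S1.
By R22 (it has marker S1, it is in category L1, it has marker K1): it meets criterion U.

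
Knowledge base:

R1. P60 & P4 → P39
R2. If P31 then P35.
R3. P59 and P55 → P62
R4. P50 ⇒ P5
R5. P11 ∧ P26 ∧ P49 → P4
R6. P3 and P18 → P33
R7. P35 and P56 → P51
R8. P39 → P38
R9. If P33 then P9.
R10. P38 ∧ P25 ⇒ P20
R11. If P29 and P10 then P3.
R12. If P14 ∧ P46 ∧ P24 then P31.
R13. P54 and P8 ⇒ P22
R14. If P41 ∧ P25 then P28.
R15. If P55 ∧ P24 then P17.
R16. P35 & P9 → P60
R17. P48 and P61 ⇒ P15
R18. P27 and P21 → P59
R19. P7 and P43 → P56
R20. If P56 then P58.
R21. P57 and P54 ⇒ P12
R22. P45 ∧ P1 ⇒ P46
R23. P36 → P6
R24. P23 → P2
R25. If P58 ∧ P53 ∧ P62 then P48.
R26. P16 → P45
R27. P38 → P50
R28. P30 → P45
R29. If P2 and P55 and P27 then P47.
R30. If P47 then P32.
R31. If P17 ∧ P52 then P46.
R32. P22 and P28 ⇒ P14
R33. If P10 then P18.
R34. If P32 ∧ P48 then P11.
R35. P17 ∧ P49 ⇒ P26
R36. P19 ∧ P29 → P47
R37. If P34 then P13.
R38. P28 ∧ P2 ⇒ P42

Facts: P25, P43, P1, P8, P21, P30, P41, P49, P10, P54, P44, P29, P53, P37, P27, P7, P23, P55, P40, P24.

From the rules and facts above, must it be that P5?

Yes

P3  (by R11: P29, P10)
P22  (by R13: P54, P8)
P28  (by R14: P41, P25)
P17  (by R15: P55, P24)
P59  (by R18: P27, P21)
P56  (by R19: P7, P43)
P58  (by R20: P56)
P2  (by R24: P23)
P45  (by R28: P30)
P47  (by R29: P2, P55, P27)
P32  (by R30: P47)
P14  (by R32: P22, P28)
P18  (by R33: P10)
P26  (by R35: P17, P49)
P62  (by R3: P59, P55)
P33  (by R6: P3, P18)
P9  (by R9: P33)
P46  (by R22: P45, P1)
P48  (by R25: P58, P53, P62)
P11  (by R34: P32, P48)
P4  (by R5: P11, P26, P49)
P31  (by R12: P14, P46, P24)
P35  (by R2: P31)
P60  (by R16: P35, P9)
P39  (by R1: P60, P4)
P38  (by R8: P39)
P50  (by R27: P38)
P5  (by R4: P50)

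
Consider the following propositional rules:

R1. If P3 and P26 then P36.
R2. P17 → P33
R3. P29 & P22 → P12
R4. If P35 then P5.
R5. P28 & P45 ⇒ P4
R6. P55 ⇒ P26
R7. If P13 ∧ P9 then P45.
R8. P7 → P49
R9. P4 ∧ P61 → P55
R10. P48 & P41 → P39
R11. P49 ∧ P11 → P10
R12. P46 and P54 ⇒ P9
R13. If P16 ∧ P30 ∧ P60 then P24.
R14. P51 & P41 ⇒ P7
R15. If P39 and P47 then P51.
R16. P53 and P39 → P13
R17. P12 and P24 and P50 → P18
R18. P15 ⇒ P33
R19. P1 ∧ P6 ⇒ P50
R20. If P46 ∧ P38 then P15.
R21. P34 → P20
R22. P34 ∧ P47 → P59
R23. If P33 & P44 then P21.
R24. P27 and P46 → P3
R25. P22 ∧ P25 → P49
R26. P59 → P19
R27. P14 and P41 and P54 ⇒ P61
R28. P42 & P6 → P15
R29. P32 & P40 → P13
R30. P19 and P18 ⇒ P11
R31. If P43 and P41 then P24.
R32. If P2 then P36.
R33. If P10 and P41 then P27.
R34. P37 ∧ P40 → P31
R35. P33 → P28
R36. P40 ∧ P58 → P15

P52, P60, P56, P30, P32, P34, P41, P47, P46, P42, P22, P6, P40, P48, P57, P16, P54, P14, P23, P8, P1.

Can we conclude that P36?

No

Forward chaining from the given facts derives: P39, P9, P24, P51, P50, P20, P59, P19, P61, P15, P13, P45, P7, P33, P28, P4, P49, P55, P26.
Rules concluding P36: R1 needs P3; R32 needs P2 — none of these are established.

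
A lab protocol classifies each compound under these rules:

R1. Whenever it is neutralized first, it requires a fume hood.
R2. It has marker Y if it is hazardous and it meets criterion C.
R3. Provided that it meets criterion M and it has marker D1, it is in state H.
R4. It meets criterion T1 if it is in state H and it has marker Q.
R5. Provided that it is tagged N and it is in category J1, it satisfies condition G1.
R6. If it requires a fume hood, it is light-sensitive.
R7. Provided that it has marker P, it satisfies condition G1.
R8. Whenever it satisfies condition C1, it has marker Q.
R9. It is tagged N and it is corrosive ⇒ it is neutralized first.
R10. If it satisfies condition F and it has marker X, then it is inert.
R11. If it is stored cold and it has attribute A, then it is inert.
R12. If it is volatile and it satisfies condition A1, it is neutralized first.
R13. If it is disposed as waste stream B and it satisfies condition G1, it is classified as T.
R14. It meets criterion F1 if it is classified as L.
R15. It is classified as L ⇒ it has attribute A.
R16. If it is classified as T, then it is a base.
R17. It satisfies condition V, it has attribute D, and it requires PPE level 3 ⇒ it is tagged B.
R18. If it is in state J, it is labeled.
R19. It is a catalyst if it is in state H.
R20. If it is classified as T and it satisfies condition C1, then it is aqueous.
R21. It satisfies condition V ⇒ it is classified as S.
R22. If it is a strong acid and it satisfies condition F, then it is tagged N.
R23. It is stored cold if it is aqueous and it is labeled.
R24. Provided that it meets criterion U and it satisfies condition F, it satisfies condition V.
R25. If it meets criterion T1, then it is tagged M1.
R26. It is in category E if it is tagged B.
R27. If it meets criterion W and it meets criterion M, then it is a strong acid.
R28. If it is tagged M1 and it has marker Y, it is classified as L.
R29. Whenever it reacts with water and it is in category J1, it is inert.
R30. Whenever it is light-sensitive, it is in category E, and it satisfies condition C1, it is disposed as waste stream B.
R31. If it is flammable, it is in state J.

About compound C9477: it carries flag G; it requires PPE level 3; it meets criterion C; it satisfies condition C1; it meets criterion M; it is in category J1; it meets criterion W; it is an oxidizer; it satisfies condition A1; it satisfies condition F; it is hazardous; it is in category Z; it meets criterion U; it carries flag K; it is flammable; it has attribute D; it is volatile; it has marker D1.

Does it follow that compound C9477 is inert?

Yes

By R2 (it is hazardous, it meets criterion C): it has marker Y.
By R3 (it meets criterion M, it has marker D1): it is in state H.
By R8 (it satisfies condition C1): it has marker Q.
By R12 (it is volatile, it satisfies condition A1): it is neutralized first.
By R24 (it meets criterion U, it satisfies condition F): it satisfies condition V.
By R27 (it meets criterion W, it meets criterion M): it is a strong acid.
By R31 (it is flammable): it is in state J.
By R1 (it is neutralized first): it requires a fume hood.
By R4 (it is in state H, it has marker Q): it meets criterion T1.
By R6 (it requires a fume hood): it is light-sensitive.
By R17 (it satisfies condition V, it has attribute D, it requires PPE level 3): it is tagged B.
By R18 (it is in state J): it is labeled.
By R22 (it is a strong acid, it satisfies condition F): it is tagged N.
By R25 (it meets criterion T1): it is tagged M1.
By R26 (it is tagged B): it is in category E.
By R28 (it is tagged M1, it has marker Y): it is classified as L.
By R30 (it is light-sensitive, it is in category E, it satisfies condition C1): it is disposed as waste stream B.
By R5 (it is tagged N, it is in category J1): it satisfies condition G1.
By R13 (it is disposed as waste stream B, it satisfies condition G1): it is classified as T.
By R15 (it is classified as L): it has attribute A.
By R20 (it is classified as T, it satisfies condition C1): it is aqueous.
By R23 (it is aqueous, it is labeled): it is stored cold.
By R11 (it is stored cold, it has attribute A): it is inert.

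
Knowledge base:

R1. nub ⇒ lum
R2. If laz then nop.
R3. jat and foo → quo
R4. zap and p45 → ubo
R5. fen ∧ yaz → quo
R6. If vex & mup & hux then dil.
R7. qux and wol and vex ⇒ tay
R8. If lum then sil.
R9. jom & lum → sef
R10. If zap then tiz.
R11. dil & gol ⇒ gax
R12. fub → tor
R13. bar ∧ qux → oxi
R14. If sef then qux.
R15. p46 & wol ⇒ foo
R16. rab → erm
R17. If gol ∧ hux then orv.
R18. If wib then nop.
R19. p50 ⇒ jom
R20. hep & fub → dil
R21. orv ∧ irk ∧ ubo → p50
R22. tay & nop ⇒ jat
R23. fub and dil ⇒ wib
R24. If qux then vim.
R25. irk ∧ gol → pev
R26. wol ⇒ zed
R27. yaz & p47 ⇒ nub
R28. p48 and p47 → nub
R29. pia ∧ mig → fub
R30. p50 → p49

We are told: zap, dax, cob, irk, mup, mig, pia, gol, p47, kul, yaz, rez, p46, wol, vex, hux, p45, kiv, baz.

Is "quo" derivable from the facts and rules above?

ubo  (by R4: zap, p45)
dil  (by R6: vex, mup, hux)
foo  (by R15: p46, wol)
orv  (by R17: gol, hux)
p50  (by R21: orv, irk, ubo)
nub  (by R27: yaz, p47)
fub  (by R29: pia, mig)
lum  (by R1: nub)
jom  (by R19: p50)
wib  (by R23: fub, dil)
sef  (by R9: jom, lum)
qux  (by R14: sef)
nop  (by R18: wib)
tay  (by R7: qux, wol, vex)
jat  (by R22: tay, nop)
quo  (by R3: jat, foo)

Yes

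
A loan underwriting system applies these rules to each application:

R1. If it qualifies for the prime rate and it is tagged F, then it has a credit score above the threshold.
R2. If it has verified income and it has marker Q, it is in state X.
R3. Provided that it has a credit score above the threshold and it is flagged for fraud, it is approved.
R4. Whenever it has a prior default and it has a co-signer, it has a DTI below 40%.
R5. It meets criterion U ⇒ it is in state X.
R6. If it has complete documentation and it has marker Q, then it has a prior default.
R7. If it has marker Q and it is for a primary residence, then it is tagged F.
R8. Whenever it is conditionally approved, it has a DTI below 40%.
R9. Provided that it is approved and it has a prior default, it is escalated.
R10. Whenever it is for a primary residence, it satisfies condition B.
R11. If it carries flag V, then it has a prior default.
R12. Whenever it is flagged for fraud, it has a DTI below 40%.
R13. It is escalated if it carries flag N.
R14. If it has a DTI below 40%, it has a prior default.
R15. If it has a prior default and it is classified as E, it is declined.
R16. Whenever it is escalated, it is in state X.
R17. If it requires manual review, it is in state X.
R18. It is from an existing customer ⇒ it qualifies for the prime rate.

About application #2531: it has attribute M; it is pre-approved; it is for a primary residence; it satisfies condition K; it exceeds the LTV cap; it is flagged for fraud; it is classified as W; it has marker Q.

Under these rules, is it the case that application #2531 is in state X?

Forward chaining from the given facts derives: is tagged F, satisfies condition B, has a DTI below 40%, has a prior default.
Rules concluding "it is in state X": R2 needs "it has verified income"; R5 needs "it meets criterion U"; R16 needs "it is escalated"; R17 needs "it requires manual review" — none of these are established.

No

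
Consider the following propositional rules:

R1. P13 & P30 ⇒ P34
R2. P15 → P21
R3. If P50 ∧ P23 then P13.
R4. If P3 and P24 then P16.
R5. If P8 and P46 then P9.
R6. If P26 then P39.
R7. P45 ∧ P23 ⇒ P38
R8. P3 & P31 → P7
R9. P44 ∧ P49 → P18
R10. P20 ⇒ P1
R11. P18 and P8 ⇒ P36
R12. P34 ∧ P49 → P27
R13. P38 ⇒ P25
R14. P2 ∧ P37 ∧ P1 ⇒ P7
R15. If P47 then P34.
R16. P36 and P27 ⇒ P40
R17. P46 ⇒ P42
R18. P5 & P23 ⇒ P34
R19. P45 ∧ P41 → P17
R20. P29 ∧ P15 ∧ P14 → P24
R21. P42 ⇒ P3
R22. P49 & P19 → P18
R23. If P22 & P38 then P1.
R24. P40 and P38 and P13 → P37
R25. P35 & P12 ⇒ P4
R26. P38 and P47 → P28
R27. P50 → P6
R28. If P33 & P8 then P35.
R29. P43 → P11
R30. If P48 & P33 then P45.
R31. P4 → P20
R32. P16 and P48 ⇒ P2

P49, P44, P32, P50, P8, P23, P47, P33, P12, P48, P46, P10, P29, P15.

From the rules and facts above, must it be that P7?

No

Forward chaining from the given facts derives: P21, P13, P9, P18, P36, P34, P42, P3, P6, P35, P45, P38, P27, P25, P40, P37, P4, P28, P20, P1.
Rules concluding P7: R8 needs P31; R14 needs P2 — none of these are established.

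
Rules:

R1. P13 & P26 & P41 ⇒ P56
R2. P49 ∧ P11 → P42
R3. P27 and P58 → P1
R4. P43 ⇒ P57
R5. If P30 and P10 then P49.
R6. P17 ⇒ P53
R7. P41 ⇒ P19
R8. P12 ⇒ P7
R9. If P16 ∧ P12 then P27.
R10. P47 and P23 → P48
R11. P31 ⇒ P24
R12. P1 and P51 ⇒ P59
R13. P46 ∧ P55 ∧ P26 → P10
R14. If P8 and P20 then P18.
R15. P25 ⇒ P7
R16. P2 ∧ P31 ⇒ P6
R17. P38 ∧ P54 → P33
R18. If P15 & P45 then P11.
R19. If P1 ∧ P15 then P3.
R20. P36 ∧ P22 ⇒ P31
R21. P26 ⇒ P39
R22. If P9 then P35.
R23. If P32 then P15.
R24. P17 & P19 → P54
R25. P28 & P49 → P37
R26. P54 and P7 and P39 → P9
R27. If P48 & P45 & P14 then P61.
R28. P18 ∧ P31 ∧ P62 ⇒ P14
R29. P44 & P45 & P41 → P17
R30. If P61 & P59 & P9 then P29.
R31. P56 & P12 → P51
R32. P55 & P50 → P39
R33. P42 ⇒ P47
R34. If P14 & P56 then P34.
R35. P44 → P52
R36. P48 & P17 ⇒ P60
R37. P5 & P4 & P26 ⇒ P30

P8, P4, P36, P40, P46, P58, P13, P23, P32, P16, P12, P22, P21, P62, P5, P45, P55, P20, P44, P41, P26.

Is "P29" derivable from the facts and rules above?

Yes

P56  (by R1: P13, P26, P41)
P19  (by R7: P41)
P7  (by R8: P12)
P27  (by R9: P16, P12)
P10  (by R13: P46, P55, P26)
P18  (by R14: P8, P20)
P31  (by R20: P36, P22)
P39  (by R21: P26)
P15  (by R23: P32)
P14  (by R28: P18, P31, P62)
P17  (by R29: P44, P45, P41)
P51  (by R31: P56, P12)
P30  (by R37: P5, P4, P26)
P1  (by R3: P27, P58)
P49  (by R5: P30, P10)
P59  (by R12: P1, P51)
P11  (by R18: P15, P45)
P54  (by R24: P17, P19)
P9  (by R26: P54, P7, P39)
P42  (by R2: P49, P11)
P47  (by R33: P42)
P48  (by R10: P47, P23)
P61  (by R27: P48, P45, P14)
P29  (by R30: P61, P59, P9)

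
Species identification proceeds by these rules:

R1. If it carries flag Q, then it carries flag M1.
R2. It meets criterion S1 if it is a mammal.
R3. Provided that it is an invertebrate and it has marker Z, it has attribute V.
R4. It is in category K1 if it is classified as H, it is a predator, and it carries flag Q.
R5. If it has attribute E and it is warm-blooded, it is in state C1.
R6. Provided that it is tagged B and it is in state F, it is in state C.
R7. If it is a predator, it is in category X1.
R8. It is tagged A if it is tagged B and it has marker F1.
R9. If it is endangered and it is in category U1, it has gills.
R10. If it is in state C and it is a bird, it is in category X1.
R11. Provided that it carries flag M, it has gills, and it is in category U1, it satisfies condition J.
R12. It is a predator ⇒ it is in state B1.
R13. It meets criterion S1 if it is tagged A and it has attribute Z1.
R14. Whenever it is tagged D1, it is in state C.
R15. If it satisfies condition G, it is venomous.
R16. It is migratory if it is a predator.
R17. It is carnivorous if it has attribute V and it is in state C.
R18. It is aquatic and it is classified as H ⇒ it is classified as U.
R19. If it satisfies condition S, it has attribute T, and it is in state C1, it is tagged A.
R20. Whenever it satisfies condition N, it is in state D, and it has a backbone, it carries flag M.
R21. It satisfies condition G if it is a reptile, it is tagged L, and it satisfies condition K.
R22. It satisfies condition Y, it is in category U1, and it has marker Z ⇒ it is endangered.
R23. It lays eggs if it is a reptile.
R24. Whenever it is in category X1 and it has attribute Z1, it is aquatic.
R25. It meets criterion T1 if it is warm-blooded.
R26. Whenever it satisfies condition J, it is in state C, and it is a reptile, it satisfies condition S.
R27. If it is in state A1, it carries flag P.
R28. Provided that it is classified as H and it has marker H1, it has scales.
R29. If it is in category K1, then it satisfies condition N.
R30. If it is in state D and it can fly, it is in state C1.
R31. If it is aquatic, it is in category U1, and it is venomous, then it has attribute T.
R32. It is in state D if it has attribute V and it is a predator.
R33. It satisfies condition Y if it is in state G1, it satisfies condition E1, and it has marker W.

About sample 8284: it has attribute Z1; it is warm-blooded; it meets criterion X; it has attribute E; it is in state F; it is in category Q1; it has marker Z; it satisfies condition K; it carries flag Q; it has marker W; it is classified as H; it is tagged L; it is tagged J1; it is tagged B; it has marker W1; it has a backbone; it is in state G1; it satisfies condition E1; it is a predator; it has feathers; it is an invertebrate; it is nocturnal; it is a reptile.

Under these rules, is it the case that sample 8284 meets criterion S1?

No

Forward chaining from the given facts derives: carries flag M1, has attribute V, is in category K1, is in state C1, is in state C, is in category X1, is in state B1, is migratory, is carnivorous, satisfies condition G, lays eggs, is aquatic, meets criterion T1, satisfies condition N, is in state D, satisfies condition Y, is venomous, is classified as U, carries flag M.
Rules concluding "it meets criterion S1": R2 needs "it is a mammal"; R13 needs "it is tagged A" — none of these are established.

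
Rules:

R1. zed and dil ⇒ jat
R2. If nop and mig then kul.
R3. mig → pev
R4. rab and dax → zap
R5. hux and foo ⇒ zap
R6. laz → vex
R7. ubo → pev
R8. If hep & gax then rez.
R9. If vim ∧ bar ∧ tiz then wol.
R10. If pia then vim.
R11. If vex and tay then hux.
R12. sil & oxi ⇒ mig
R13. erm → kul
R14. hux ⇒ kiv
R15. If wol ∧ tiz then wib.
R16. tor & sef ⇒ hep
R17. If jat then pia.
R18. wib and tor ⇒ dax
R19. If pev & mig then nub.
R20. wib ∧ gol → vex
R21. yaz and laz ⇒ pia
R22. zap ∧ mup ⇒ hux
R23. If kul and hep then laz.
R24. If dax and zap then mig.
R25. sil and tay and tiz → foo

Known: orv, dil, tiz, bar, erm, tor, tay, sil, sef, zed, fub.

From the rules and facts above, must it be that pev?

jat  (by R1: zed, dil)
kul  (by R13: erm)
hep  (by R16: tor, sef)
pia  (by R17: jat)
laz  (by R23: kul, hep)
foo  (by R25: sil, tay, tiz)
vex  (by R6: laz)
vim  (by R10: pia)
hux  (by R11: vex, tay)
zap  (by R5: hux, foo)
wol  (by R9: vim, bar, tiz)
wib  (by R15: wol, tiz)
dax  (by R18: wib, tor)
mig  (by R24: dax, zap)
pev  (by R3: mig)

Yes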